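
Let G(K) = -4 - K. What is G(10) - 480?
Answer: -494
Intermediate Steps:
G(10) - 480 = (-4 - 1*10) - 480 = (-4 - 10) - 480 = -14 - 480 = -494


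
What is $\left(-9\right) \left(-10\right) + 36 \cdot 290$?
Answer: $10530$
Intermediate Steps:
$\left(-9\right) \left(-10\right) + 36 \cdot 290 = 90 + 10440 = 10530$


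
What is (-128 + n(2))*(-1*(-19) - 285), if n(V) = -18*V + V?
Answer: 43092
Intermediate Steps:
n(V) = -17*V
(-128 + n(2))*(-1*(-19) - 285) = (-128 - 17*2)*(-1*(-19) - 285) = (-128 - 34)*(19 - 285) = -162*(-266) = 43092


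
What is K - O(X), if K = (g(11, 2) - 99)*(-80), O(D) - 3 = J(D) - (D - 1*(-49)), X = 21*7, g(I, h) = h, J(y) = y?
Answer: 7806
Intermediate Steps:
X = 147
O(D) = -46 (O(D) = 3 + (D - (D - 1*(-49))) = 3 + (D - (D + 49)) = 3 + (D - (49 + D)) = 3 + (D + (-49 - D)) = 3 - 49 = -46)
K = 7760 (K = (2 - 99)*(-80) = -97*(-80) = 7760)
K - O(X) = 7760 - 1*(-46) = 7760 + 46 = 7806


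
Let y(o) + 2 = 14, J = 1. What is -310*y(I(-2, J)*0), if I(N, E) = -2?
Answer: -3720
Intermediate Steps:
y(o) = 12 (y(o) = -2 + 14 = 12)
-310*y(I(-2, J)*0) = -310*12 = -3720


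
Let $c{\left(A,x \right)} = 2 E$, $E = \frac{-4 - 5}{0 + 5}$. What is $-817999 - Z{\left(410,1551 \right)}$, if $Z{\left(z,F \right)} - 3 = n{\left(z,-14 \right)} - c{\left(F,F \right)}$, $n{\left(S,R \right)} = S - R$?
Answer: $- \frac{4092148}{5} \approx -8.1843 \cdot 10^{5}$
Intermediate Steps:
$E = - \frac{9}{5} \approx -1.8$
$c{\left(A,x \right)} = - \frac{18}{5}$ ($c{\left(A,x \right)} = 2 \left(- \frac{9}{5}\right) = - \frac{18}{5}$)
$Z{\left(z,F \right)} = \frac{103}{5} + z$ ($Z{\left(z,F \right)} = 3 + \left(\left(z - -14\right) - - \frac{18}{5}\right) = 3 + \left(\left(z + 14\right) + \frac{18}{5}\right) = 3 + \left(\left(14 + z\right) + \frac{18}{5}\right) = 3 + \left(\frac{88}{5} + z\right) = \frac{103}{5} + z$)
$-817999 - Z{\left(410,1551 \right)} = -817999 - \left(\frac{103}{5} + 410\right) = -817999 - \frac{2153}{5} = - \frac{4092148}{5}$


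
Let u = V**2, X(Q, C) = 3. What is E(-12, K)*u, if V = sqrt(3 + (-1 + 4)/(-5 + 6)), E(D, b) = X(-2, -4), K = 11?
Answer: 18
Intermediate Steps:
E(D, b) = 3
V = sqrt(6) (V = sqrt(3 + 3/1) = sqrt(3 + 3*1) = sqrt(3 + 3) = sqrt(6) ≈ 2.4495)
u = 6 (u = (sqrt(6))**2 = 6)
E(-12, K)*u = 3*6 = 18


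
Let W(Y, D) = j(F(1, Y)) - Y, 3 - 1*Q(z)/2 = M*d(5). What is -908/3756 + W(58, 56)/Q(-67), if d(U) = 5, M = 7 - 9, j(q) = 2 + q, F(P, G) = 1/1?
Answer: -57547/24414 ≈ -2.3571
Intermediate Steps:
F(P, G) = 1
M = -2
Q(z) = 26 (Q(z) = 6 - (-4)*5 = 6 - 2*(-10) = 6 + 20 = 26)
W(Y, D) = 3 - Y (W(Y, D) = (2 + 1) - Y = 3 - Y)
-908/3756 + W(58, 56)/Q(-67) = -908/3756 + (3 - 1*58)/26 = -908*1/3756 + (3 - 58)*(1/26) = -227/939 - 55*1/26 = -227/939 - 55/26 = -57547/24414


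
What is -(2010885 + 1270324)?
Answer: -3281209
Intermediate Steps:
-(2010885 + 1270324) = -1*3281209 = -3281209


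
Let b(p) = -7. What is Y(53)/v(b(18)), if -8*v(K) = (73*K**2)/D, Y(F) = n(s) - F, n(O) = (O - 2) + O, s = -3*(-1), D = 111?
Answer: 888/73 ≈ 12.164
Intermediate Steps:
s = 3
n(O) = -2 + 2*O (n(O) = (-2 + O) + O = -2 + 2*O)
Y(F) = 4 - F (Y(F) = (-2 + 2*3) - F = (-2 + 6) - F = 4 - F)
v(K) = -73*K**2/888 (v(K) = -73*K**2/(8*111) = -73*K**2/888)
Y(53)/v(b(18)) = (4 - 1*53)/((-73/888*(-7)**2)) = (4 - 53)/((-73/888*49)) = -49/(-3577/888) = -49*(-888/3577) = 888/73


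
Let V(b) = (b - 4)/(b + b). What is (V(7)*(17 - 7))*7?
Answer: 15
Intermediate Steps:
V(b) = (-4 + b)/(2*b) (V(b) = (-4 + b)/((2*b)) = (-4 + b)*(1/(2*b)) = (-4 + b)/(2*b))
(V(7)*(17 - 7))*7 = (((½)*(-4 + 7)/7)*(17 - 7))*7 = (((½)*(⅐)*3)*10)*7 = ((3/14)*10)*7 = (15/7)*7 = 15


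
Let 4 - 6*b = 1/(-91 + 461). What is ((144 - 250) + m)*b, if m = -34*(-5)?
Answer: 7888/185 ≈ 42.638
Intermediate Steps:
m = 170
b = 493/740 (b = 2/3 - 1/(6*(-91 + 461)) = 2/3 - 1/6/370 = 2/3 - 1/6*1/370 = 2/3 - 1/2220 = 493/740 ≈ 0.66622)
((144 - 250) + m)*b = ((144 - 250) + 170)*(493/740) = (-106 + 170)*(493/740) = 64*(493/740) = 7888/185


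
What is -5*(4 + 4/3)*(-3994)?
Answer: 319520/3 ≈ 1.0651e+5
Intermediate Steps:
-5*(4 + 4/3)*(-3994) = -5*16/3*(-3994) = -80/3*(-3994) = 319520/3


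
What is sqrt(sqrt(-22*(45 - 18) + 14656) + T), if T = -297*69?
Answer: sqrt(-20493 + sqrt(14062)) ≈ 142.74*I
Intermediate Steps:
T = -20493
sqrt(sqrt(-22*(45 - 18) + 14656) + T) = sqrt(sqrt(-22*(45 - 18) + 14656) - 20493) = sqrt(sqrt(-22*27 + 14656) - 20493) = sqrt(sqrt(-594 + 14656) - 20493) = sqrt(sqrt(14062) - 20493) = sqrt(-20493 + sqrt(14062))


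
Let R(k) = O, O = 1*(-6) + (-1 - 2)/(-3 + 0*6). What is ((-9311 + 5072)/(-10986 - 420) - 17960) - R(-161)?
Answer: -68263497/3802 ≈ -17955.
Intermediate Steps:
O = -5 (O = -6 - 3/(-3 + 0) = -6 - 3/(-3) = -6 - 3*(-⅓) = -6 + 1 = -5)
R(k) = -5
((-9311 + 5072)/(-10986 - 420) - 17960) - R(-161) = ((-9311 + 5072)/(-10986 - 420) - 17960) - 1*(-5) = (-4239/(-11406) - 17960) + 5 = (-4239*(-1/11406) - 17960) + 5 = (1413/3802 - 17960) + 5 = -68282507/3802 + 5 = -68263497/3802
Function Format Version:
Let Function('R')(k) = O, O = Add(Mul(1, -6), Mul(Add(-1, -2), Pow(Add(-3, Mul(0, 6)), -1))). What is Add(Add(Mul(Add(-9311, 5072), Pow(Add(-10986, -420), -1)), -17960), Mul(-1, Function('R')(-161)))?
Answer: Rational(-68263497, 3802) ≈ -17955.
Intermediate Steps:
O = -5 (O = Add(-6, Mul(-3, Pow(Add(-3, 0), -1))) = Add(-6, Mul(-3, Pow(-3, -1))) = Add(-6, Mul(-3, Rational(-1, 3))) = Add(-6, 1) = -5)
Function('R')(k) = -5
Add(Add(Mul(Add(-9311, 5072), Pow(Add(-10986, -420), -1)), -17960), Mul(-1, Function('R')(-161))) = Add(Add(Mul(Add(-9311, 5072), Pow(Add(-10986, -420), -1)), -17960), Mul(-1, -5)) = Add(Add(Mul(-4239, Pow(-11406, -1)), -17960), 5) = Add(Add(Mul(-4239, Rational(-1, 11406)), -17960), 5) = Add(Add(Rational(1413, 3802), -17960), 5) = Add(Rational(-68282507, 3802), 5) = Rational(-68263497, 3802)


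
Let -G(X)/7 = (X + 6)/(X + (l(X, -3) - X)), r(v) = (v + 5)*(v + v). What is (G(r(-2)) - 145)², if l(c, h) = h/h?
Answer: 10609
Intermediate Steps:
l(c, h) = 1
r(v) = 2*v*(5 + v) (r(v) = (5 + v)*(2*v) = 2*v*(5 + v))
G(X) = -42 - 7*X (G(X) = -7*(X + 6)/(X + (1 - X)) = -7*(6 + X)/1 = -7*(6 + X) = -42 - 7*X)
(G(r(-2)) - 145)² = ((-42 - 14*(-2)*(5 - 2)) - 145)² = ((-42 - 14*(-2)*3) - 145)² = ((-42 - 7*(-12)) - 145)² = ((-42 + 84) - 145)² = (42 - 145)² = (-103)² = 10609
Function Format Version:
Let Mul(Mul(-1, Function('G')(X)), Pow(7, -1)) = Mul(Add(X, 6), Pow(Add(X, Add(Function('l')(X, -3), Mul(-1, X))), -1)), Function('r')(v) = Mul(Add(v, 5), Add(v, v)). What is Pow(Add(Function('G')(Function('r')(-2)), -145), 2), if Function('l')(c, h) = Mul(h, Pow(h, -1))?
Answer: 10609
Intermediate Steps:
Function('l')(c, h) = 1
Function('r')(v) = Mul(2, v, Add(5, v)) (Function('r')(v) = Mul(Add(5, v), Mul(2, v)) = Mul(2, v, Add(5, v)))
Function('G')(X) = Add(-42, Mul(-7, X)) (Function('G')(X) = Mul(-7, Mul(Add(X, 6), Pow(Add(X, Add(1, Mul(-1, X))), -1))) = Mul(-7, Mul(Add(6, X), Pow(1, -1))) = Mul(-7, Mul(Add(6, X), 1)) = Mul(-7, Add(6, X)) = Add(-42, Mul(-7, X)))
Pow(Add(Function('G')(Function('r')(-2)), -145), 2) = Pow(Add(Add(-42, Mul(-7, Mul(2, -2, Add(5, -2)))), -145), 2) = Pow(Add(Add(-42, Mul(-7, Mul(2, -2, 3))), -145), 2) = Pow(Add(Add(-42, Mul(-7, -12)), -145), 2) = Pow(Add(Add(-42, 84), -145), 2) = Pow(Add(42, -145), 2) = Pow(-103, 2) = 10609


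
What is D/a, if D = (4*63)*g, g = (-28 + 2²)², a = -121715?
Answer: -145152/121715 ≈ -1.1926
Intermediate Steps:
g = 576 (g = (-28 + 4)² = (-24)² = 576)
D = 145152 (D = (4*63)*576 = 252*576 = 145152)
D/a = 145152/(-121715) = 145152*(-1/121715) = -145152/121715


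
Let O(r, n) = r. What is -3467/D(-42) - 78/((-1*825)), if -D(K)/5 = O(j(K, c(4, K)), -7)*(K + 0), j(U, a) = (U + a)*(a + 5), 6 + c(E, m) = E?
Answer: 30439/138600 ≈ 0.21962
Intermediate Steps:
c(E, m) = -6 + E
j(U, a) = (5 + a)*(U + a) (j(U, a) = (U + a)*(5 + a) = (5 + a)*(U + a))
D(K) = -5*K*(-6 + 3*K) (D(K) = -5*((-6 + 4)² + 5*K + 5*(-6 + 4) + K*(-6 + 4))*(K + 0) = -5*((-2)² + 5*K + 5*(-2) + K*(-2))*K = -5*(4 + 5*K - 10 - 2*K)*K = -5*(-6 + 3*K)*K = -5*K*(-6 + 3*K))
-3467/D(-42) - 78/((-1*825)) = -3467*(-1/(630*(2 - 1*(-42)))) - 78/((-1*825)) = -3467*(-1/(630*(2 + 42))) - 78/(-825) = -3467/(15*(-42)*44) - 78*(-1/825) = -3467/(-27720) + 26/275 = -3467*(-1/27720) + 26/275 = 3467/27720 + 26/275 = 30439/138600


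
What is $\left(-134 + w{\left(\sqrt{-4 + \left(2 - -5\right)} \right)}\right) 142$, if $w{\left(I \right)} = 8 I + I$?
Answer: $-19028 + 1278 \sqrt{3} \approx -16814.0$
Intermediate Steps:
$w{\left(I \right)} = 9 I$
$\left(-134 + w{\left(\sqrt{-4 + \left(2 - -5\right)} \right)}\right) 142 = \left(-134 + 9 \sqrt{-4 + \left(2 - -5\right)}\right) 142 = \left(-134 + 9 \sqrt{-4 + \left(2 + 5\right)}\right) 142 = \left(-134 + 9 \sqrt{-4 + 7}\right) 142 = \left(-134 + 9 \sqrt{3}\right) 142 = -19028 + 1278 \sqrt{3}$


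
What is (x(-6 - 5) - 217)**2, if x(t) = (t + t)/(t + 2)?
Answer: 3728761/81 ≈ 46034.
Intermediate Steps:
x(t) = 2*t/(2 + t) (x(t) = (2*t)/(2 + t) = 2*t/(2 + t))
(x(-6 - 5) - 217)**2 = (2*(-6 - 5)/(2 + (-6 - 5)) - 217)**2 = (2*(-11)/(2 - 11) - 217)**2 = (2*(-11)/(-9) - 217)**2 = (2*(-11)*(-1/9) - 217)**2 = (22/9 - 217)**2 = (-1931/9)**2 = 3728761/81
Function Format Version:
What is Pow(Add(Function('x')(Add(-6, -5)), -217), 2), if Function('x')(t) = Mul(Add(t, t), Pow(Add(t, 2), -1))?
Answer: Rational(3728761, 81) ≈ 46034.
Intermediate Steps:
Function('x')(t) = Mul(2, t, Pow(Add(2, t), -1)) (Function('x')(t) = Mul(Mul(2, t), Pow(Add(2, t), -1)) = Mul(2, t, Pow(Add(2, t), -1)))
Pow(Add(Function('x')(Add(-6, -5)), -217), 2) = Pow(Add(Mul(2, Add(-6, -5), Pow(Add(2, Add(-6, -5)), -1)), -217), 2) = Pow(Add(Mul(2, -11, Pow(Add(2, -11), -1)), -217), 2) = Pow(Add(Mul(2, -11, Pow(-9, -1)), -217), 2) = Pow(Add(Mul(2, -11, Rational(-1, 9)), -217), 2) = Pow(Add(Rational(22, 9), -217), 2) = Pow(Rational(-1931, 9), 2) = Rational(3728761, 81)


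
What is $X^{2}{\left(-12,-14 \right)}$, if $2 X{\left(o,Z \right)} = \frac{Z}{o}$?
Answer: $\frac{49}{144} \approx 0.34028$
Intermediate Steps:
$X{\left(o,Z \right)} = \frac{Z}{2 o}$ ($X{\left(o,Z \right)} = \frac{Z \frac{1}{o}}{2} = \frac{Z}{2 o}$)
$X^{2}{\left(-12,-14 \right)} = \left(\frac{1}{2} \left(-14\right) \frac{1}{-12}\right)^{2} = \left(\frac{1}{2} \left(-14\right) \left(- \frac{1}{12}\right)\right)^{2} = \left(\frac{7}{12}\right)^{2} = \frac{49}{144}$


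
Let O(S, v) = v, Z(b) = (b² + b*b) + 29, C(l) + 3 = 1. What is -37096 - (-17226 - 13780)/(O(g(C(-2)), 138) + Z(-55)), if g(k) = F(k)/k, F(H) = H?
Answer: -230594826/6217 ≈ -37091.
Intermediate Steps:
C(l) = -2 (C(l) = -3 + 1 = -2)
Z(b) = 29 + 2*b² (Z(b) = (b² + b²) + 29 = 2*b² + 29 = 29 + 2*b²)
g(k) = 1 (g(k) = k/k = 1)
-37096 - (-17226 - 13780)/(O(g(C(-2)), 138) + Z(-55)) = -37096 - (-17226 - 13780)/(138 + (29 + 2*(-55)²)) = -37096 - (-31006)/(138 + (29 + 2*3025)) = -37096 - (-31006)/(138 + (29 + 6050)) = -37096 - (-31006)/(138 + 6079) = -37096 - (-31006)/6217 = -37096 - 1*(-31006/6217) = -37096 + 31006/6217 = -230594826/6217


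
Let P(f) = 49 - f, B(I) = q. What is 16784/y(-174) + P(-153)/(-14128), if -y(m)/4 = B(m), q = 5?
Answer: -29641049/35320 ≈ -839.21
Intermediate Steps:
B(I) = 5
y(m) = -20 (y(m) = -4*5 = -20)
16784/y(-174) + P(-153)/(-14128) = 16784/(-20) + (49 - 1*(-153))/(-14128) = 16784*(-1/20) + (49 + 153)*(-1/14128) = -4196/5 + 202*(-1/14128) = -4196/5 - 101/7064 = -29641049/35320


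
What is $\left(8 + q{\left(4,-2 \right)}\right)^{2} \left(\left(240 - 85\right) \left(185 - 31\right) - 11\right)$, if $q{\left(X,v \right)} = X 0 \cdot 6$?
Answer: $1526976$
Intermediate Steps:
$q{\left(X,v \right)} = 0$ ($q{\left(X,v \right)} = 0 \cdot 6 = 0$)
$\left(8 + q{\left(4,-2 \right)}\right)^{2} \left(\left(240 - 85\right) \left(185 - 31\right) - 11\right) = \left(8 + 0\right)^{2} \left(\left(240 - 85\right) \left(185 - 31\right) - 11\right) = 8^{2} \left(155 \cdot 154 - 11\right) = 64 \left(23870 - 11\right) = 64 \cdot 23859 = 1526976$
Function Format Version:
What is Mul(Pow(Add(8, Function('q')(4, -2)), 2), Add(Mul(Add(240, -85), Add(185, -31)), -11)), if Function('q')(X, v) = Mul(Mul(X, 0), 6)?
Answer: 1526976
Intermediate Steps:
Function('q')(X, v) = 0 (Function('q')(X, v) = Mul(0, 6) = 0)
Mul(Pow(Add(8, Function('q')(4, -2)), 2), Add(Mul(Add(240, -85), Add(185, -31)), -11)) = Mul(Pow(Add(8, 0), 2), Add(Mul(Add(240, -85), Add(185, -31)), -11)) = Mul(Pow(8, 2), Add(Mul(155, 154), -11)) = Mul(64, Add(23870, -11)) = Mul(64, 23859) = 1526976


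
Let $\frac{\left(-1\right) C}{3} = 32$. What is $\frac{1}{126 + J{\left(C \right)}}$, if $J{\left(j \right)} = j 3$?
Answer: $- \frac{1}{162} \approx -0.0061728$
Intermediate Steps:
$C = -96$ ($C = \left(-3\right) 32 = -96$)
$J{\left(j \right)} = 3 j$
$\frac{1}{126 + J{\left(C \right)}} = \frac{1}{126 + 3 \left(-96\right)} = \frac{1}{126 - 288} = \frac{1}{-162} = - \frac{1}{162}$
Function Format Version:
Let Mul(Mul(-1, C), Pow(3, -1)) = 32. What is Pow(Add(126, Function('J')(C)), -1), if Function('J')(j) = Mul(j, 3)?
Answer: Rational(-1, 162) ≈ -0.0061728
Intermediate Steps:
C = -96 (C = Mul(-3, 32) = -96)
Function('J')(j) = Mul(3, j)
Pow(Add(126, Function('J')(C)), -1) = Pow(Add(126, Mul(3, -96)), -1) = Pow(Add(126, -288), -1) = Pow(-162, -1) = Rational(-1, 162)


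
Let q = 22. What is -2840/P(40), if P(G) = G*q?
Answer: -71/22 ≈ -3.2273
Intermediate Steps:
P(G) = 22*G (P(G) = G*22 = 22*G)
-2840/P(40) = -2840/(22*40) = -2840/880 = -2840*1/880 = -71/22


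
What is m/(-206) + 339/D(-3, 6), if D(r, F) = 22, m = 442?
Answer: 30055/2266 ≈ 13.263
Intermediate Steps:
m/(-206) + 339/D(-3, 6) = 442/(-206) + 339/22 = 442*(-1/206) + 339*(1/22) = -221/103 + 339/22 = 30055/2266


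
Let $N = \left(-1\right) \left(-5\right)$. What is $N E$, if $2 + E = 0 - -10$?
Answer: $40$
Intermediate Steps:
$E = 8$ ($E = -2 + \left(0 - -10\right) = -2 + \left(0 + 10\right) = -2 + 10 = 8$)
$N = 5$
$N E = 5 \cdot 8 = 40$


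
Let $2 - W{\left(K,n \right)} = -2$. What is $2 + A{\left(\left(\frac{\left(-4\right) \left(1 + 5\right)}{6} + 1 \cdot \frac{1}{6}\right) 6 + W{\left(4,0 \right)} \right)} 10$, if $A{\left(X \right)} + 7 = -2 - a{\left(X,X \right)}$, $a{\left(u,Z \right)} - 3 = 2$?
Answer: $-138$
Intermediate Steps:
$a{\left(u,Z \right)} = 5$ ($a{\left(u,Z \right)} = 3 + 2 = 5$)
$W{\left(K,n \right)} = 4$ ($W{\left(K,n \right)} = 2 - -2 = 2 + 2 = 4$)
$A{\left(X \right)} = -14$ ($A{\left(X \right)} = -7 - 7 = -14$)
$2 + A{\left(\left(\frac{\left(-4\right) \left(1 + 5\right)}{6} + 1 \cdot \frac{1}{6}\right) 6 + W{\left(4,0 \right)} \right)} 10 = 2 - 140 = -138$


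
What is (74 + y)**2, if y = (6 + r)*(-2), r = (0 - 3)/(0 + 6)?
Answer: 3969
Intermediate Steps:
r = -1/2 (r = -3/6 = -3*1/6 = -1/2 ≈ -0.50000)
y = -11 (y = (6 - 1/2)*(-2) = (11/2)*(-2) = -11)
(74 + y)**2 = (74 - 11)**2 = 63**2 = 3969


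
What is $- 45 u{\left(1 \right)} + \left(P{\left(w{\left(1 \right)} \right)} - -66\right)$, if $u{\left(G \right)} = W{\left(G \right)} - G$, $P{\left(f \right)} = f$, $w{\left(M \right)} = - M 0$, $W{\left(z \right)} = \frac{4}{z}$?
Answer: $-69$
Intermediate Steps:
$w{\left(M \right)} = 0$
$u{\left(G \right)} = - G + \frac{4}{G}$ ($u{\left(G \right)} = \frac{4}{G} - G = - G + \frac{4}{G}$)
$- 45 u{\left(1 \right)} + \left(P{\left(w{\left(1 \right)} \right)} - -66\right) = - 45 \left(\left(-1\right) 1 + \frac{4}{1}\right) + \left(0 - -66\right) = - 45 \left(-1 + 4 \cdot 1\right) + \left(0 + 66\right) = - 45 \left(-1 + 4\right) + 66 = \left(-45\right) 3 + 66 = -135 + 66 = -69$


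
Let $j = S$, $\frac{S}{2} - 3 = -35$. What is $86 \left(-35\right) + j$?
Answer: $-3074$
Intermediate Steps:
$S = -64$ ($S = 6 + 2 \left(-35\right) = 6 - 70 = -64$)
$j = -64$
$86 \left(-35\right) + j = 86 \left(-35\right) - 64 = -3010 - 64 = -3074$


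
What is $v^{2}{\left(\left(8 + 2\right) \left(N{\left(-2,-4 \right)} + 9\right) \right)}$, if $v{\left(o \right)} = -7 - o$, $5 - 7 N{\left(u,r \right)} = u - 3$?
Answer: $\frac{606841}{49} \approx 12385.0$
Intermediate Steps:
$N{\left(u,r \right)} = \frac{8}{7} - \frac{u}{7}$ ($N{\left(u,r \right)} = \frac{5}{7} - \frac{u - 3}{7} = \frac{5}{7} - \frac{-3 + u}{7} = \frac{5}{7} - \left(- \frac{3}{7} + \frac{u}{7}\right) = \frac{8}{7} - \frac{u}{7}$)
$v^{2}{\left(\left(8 + 2\right) \left(N{\left(-2,-4 \right)} + 9\right) \right)} = \left(-7 - \left(8 + 2\right) \left(\left(\frac{8}{7} - - \frac{2}{7}\right) + 9\right)\right)^{2} = \left(-7 - 10 \left(\left(\frac{8}{7} + \frac{2}{7}\right) + 9\right)\right)^{2} = \left(-7 - 10 \left(\frac{10}{7} + 9\right)\right)^{2} = \left(-7 - 10 \cdot \frac{73}{7}\right)^{2} = \left(-7 - \frac{730}{7}\right)^{2} = \left(- \frac{779}{7}\right)^{2} = \frac{606841}{49}$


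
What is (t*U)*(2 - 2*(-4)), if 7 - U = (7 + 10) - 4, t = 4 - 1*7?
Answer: 180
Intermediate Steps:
t = -3 (t = 4 - 7 = -3)
U = -6 (U = 7 - ((7 + 10) - 4) = 7 - (17 - 4) = 7 - 1*13 = 7 - 13 = -6)
(t*U)*(2 - 2*(-4)) = (-3*(-6))*(2 - 2*(-4)) = 18*(2 + 8) = 18*10 = 180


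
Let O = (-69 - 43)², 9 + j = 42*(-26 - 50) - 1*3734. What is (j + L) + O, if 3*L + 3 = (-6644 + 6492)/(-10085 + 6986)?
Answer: 52137728/9297 ≈ 5608.0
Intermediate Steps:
L = -9145/9297 (L = -1 + ((-6644 + 6492)/(-10085 + 6986))/3 = -1 + (-152/(-3099))/3 = -1 + (-152*(-1/3099))/3 = -1 + (⅓)*(152/3099) = -1 + 152/9297 = -9145/9297 ≈ -0.98365)
j = -6935 (j = -9 + (42*(-26 - 50) - 1*3734) = -9 + (42*(-76) - 3734) = -9 + (-3192 - 3734) = -9 - 6926 = -6935)
O = 12544 (O = (-112)² = 12544)
(j + L) + O = (-6935 - 9145/9297) + 12544 = -64483840/9297 + 12544 = 52137728/9297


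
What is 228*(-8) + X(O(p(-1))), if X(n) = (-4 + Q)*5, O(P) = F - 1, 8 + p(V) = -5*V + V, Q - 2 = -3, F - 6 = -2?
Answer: -1849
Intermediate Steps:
F = 4 (F = 6 - 2 = 4)
Q = -1 (Q = 2 - 3 = -1)
p(V) = -8 - 4*V (p(V) = -8 + (-5*V + V) = -8 - 4*V)
O(P) = 3 (O(P) = 4 - 1 = 3)
X(n) = -25 (X(n) = (-4 - 1)*5 = -5*5 = -25)
228*(-8) + X(O(p(-1))) = 228*(-8) - 25 = -1824 - 25 = -1849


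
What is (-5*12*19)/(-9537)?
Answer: 380/3179 ≈ 0.11953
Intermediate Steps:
(-5*12*19)/(-9537) = -60*19*(-1/9537) = -1140*(-1/9537) = 380/3179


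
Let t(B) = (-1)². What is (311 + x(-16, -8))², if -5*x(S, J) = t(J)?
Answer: 2414916/25 ≈ 96597.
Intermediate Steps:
t(B) = 1
x(S, J) = -⅕ (x(S, J) = -⅕*1 = -⅕)
(311 + x(-16, -8))² = (311 - ⅕)² = (1554/5)² = 2414916/25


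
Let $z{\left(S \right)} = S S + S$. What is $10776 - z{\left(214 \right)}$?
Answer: $-35234$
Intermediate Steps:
$z{\left(S \right)} = S + S^{2}$ ($z{\left(S \right)} = S^{2} + S = S + S^{2}$)
$10776 - z{\left(214 \right)} = 10776 - 214 \left(1 + 214\right) = 10776 - 214 \cdot 215 = 10776 - 46010 = -35234$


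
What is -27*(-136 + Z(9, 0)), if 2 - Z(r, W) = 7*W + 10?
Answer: 3888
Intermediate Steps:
Z(r, W) = -8 - 7*W (Z(r, W) = 2 - (7*W + 10) = 2 - (10 + 7*W) = 2 + (-10 - 7*W) = -8 - 7*W)
-27*(-136 + Z(9, 0)) = -27*(-136 + (-8 - 7*0)) = -27*(-136 + (-8 + 0)) = -27*(-136 - 8) = -27*(-144) = 3888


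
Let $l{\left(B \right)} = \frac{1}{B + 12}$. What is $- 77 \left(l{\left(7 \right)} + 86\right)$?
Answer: $- \frac{125895}{19} \approx -6626.1$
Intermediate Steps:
$l{\left(B \right)} = \frac{1}{12 + B}$
$- 77 \left(l{\left(7 \right)} + 86\right) = - 77 \left(\frac{1}{12 + 7} + 86\right) = - 77 \left(\frac{1}{19} + 86\right) = \left(-77\right) \frac{1635}{19} = - \frac{125895}{19}$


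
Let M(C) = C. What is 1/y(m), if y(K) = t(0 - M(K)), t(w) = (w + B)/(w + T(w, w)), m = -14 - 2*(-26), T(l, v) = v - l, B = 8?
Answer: 19/15 ≈ 1.2667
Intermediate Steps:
m = 38 (m = -14 + 52 = 38)
t(w) = (8 + w)/w (t(w) = (w + 8)/(w + (w - w)) = (8 + w)/(w + 0) = (8 + w)/w)
y(K) = -(8 - K)/K (y(K) = (8 + (0 - K))/(0 - K) = (8 - K)/((-K)) = (-1/K)*(8 - K) = -(8 - K)/K)
1/y(m) = 1/((-8 + 38)/38) = 1/((1/38)*30) = 1/(15/19) = 19/15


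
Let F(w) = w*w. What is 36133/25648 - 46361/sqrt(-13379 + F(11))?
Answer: 36133/25648 + 6623*I*sqrt(13258)/1894 ≈ 1.4088 + 402.64*I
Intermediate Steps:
F(w) = w**2
36133/25648 - 46361/sqrt(-13379 + F(11)) = 36133/25648 - 46361/sqrt(-13379 + 11**2) = 36133*(1/25648) - 46361/sqrt(-13379 + 121) = 36133/25648 - 46361*(-I*sqrt(13258)/13258) = 36133/25648 - (-6623)*I*sqrt(13258)/1894 = 36133/25648 + 6623*I*sqrt(13258)/1894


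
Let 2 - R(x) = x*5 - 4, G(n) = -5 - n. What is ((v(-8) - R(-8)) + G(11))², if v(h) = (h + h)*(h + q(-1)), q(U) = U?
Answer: 6724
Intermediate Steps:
R(x) = 6 - 5*x (R(x) = 2 - (x*5 - 4) = 2 - (5*x - 4) = 2 - (-4 + 5*x) = 2 + (4 - 5*x) = 6 - 5*x)
v(h) = 2*h*(-1 + h) (v(h) = (h + h)*(h - 1) = (2*h)*(-1 + h) = 2*h*(-1 + h))
((v(-8) - R(-8)) + G(11))² = ((2*(-8)*(-1 - 8) - (6 - 5*(-8))) + (-5 - 1*11))² = ((2*(-8)*(-9) - (6 + 40)) + (-5 - 11))² = ((144 - 1*46) - 16)² = ((144 - 46) - 16)² = (98 - 16)² = 82² = 6724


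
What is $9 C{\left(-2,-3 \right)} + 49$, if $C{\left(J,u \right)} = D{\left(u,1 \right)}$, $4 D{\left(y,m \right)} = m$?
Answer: $\frac{205}{4} \approx 51.25$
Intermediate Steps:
$D{\left(y,m \right)} = \frac{m}{4}$
$C{\left(J,u \right)} = \frac{1}{4}$ ($C{\left(J,u \right)} = \frac{1}{4} \cdot 1 = \frac{1}{4}$)
$9 C{\left(-2,-3 \right)} + 49 = 9 \cdot \frac{1}{4} + 49 = \frac{9}{4} + 49 = \frac{205}{4}$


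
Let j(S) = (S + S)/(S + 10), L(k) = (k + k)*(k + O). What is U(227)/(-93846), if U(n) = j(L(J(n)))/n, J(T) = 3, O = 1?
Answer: -4/60358619 ≈ -6.6271e-8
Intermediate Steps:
L(k) = 2*k*(1 + k) (L(k) = (k + k)*(k + 1) = (2*k)*(1 + k) = 2*k*(1 + k))
j(S) = 2*S/(10 + S) (j(S) = (2*S)/(10 + S) = 2*S/(10 + S))
U(n) = 24/(17*n) (U(n) = (2*(2*3*(1 + 3))/(10 + 2*3*(1 + 3)))/n = (2*(2*3*4)/(10 + 2*3*4))/n = (2*24/(10 + 24))/n = (2*24/34)/n = (2*24*(1/34))/n = 24/(17*n))
U(227)/(-93846) = ((24/17)/227)/(-93846) = ((24/17)*(1/227))*(-1/93846) = (24/3859)*(-1/93846) = -4/60358619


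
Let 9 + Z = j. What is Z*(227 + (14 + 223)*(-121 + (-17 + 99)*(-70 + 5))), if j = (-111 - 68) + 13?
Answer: 226040500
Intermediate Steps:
j = -166 (j = -179 + 13 = -166)
Z = -175 (Z = -9 - 166 = -175)
Z*(227 + (14 + 223)*(-121 + (-17 + 99)*(-70 + 5))) = -175*(227 + (14 + 223)*(-121 + (-17 + 99)*(-70 + 5))) = -175*(227 + 237*(-121 + 82*(-65))) = -175*(227 + 237*(-121 - 5330)) = -175*(227 + 237*(-5451)) = -175*(227 - 1291887) = -175*(-1291660) = 226040500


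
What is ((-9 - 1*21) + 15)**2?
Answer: 225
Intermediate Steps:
((-9 - 1*21) + 15)**2 = ((-9 - 21) + 15)**2 = (-30 + 15)**2 = (-15)**2 = 225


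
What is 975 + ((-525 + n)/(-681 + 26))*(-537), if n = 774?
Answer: 772338/655 ≈ 1179.1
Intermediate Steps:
975 + ((-525 + n)/(-681 + 26))*(-537) = 975 + ((-525 + 774)/(-681 + 26))*(-537) = 975 + (249/(-655))*(-537) = 975 + (249*(-1/655))*(-537) = 975 - 249/655*(-537) = 975 + 133713/655 = 772338/655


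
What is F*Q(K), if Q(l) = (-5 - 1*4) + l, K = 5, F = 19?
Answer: -76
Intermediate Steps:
Q(l) = -9 + l (Q(l) = (-5 - 4) + l = -9 + l)
F*Q(K) = 19*(-9 + 5) = 19*(-4) = -76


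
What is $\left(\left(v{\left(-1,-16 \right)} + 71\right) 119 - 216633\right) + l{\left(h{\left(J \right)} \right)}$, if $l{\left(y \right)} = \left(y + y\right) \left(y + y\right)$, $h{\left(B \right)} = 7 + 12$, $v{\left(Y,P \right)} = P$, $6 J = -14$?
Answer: $-208644$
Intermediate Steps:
$J = - \frac{7}{3}$ ($J = \frac{1}{6} \left(-14\right) = - \frac{7}{3} \approx -2.3333$)
$h{\left(B \right)} = 19$
$l{\left(y \right)} = 4 y^{2}$ ($l{\left(y \right)} = 2 y 2 y = 4 y^{2}$)
$\left(\left(v{\left(-1,-16 \right)} + 71\right) 119 - 216633\right) + l{\left(h{\left(J \right)} \right)} = \left(\left(-16 + 71\right) 119 - 216633\right) + 4 \cdot 19^{2} = \left(55 \cdot 119 - 216633\right) + 4 \cdot 361 = \left(6545 - 216633\right) + 1444 = -210088 + 1444 = -208644$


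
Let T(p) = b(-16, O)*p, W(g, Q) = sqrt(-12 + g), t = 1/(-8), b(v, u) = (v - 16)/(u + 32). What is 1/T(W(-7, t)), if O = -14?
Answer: 9*I*sqrt(19)/304 ≈ 0.12905*I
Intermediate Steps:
b(v, u) = (-16 + v)/(32 + u)
t = -1/8 ≈ -0.12500
T(p) = -16*p/9 (T(p) = ((-16 - 16)/(32 - 14))*p = (-32/18)*p = ((1/18)*(-32))*p = -16*p/9)
1/T(W(-7, t)) = 1/(-16*sqrt(-12 - 7)/9) = 1/(-16*I*sqrt(19)/9) = 9*I*sqrt(19)/304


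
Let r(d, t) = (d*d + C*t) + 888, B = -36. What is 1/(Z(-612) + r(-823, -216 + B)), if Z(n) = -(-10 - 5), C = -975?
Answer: 1/923932 ≈ 1.0823e-6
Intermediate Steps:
Z(n) = 15 (Z(n) = -1*(-15) = 15)
r(d, t) = 888 + d² - 975*t (r(d, t) = (d*d - 975*t) + 888 = (d² - 975*t) + 888 = 888 + d² - 975*t)
1/(Z(-612) + r(-823, -216 + B)) = 1/(15 + (888 + (-823)² - 975*(-216 - 36))) = 1/(15 + (888 + 677329 - 975*(-252))) = 1/(15 + (888 + 677329 + 245700)) = 1/(15 + 923917) = 1/923932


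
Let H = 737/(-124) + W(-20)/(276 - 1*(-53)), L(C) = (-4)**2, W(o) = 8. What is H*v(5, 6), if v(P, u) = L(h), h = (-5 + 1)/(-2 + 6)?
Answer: -965924/10199 ≈ -94.708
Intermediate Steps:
h = -1 (h = -4/4 = -4*1/4 = -1)
L(C) = 16
v(P, u) = 16
H = -241481/40796 (H = 737/(-124) + 8/(276 - 1*(-53)) = 737*(-1/124) + 8/(276 + 53) = -737/124 + 8/329 = -241481/40796 ≈ -5.9192)
H*v(5, 6) = -241481/40796*16 = -965924/10199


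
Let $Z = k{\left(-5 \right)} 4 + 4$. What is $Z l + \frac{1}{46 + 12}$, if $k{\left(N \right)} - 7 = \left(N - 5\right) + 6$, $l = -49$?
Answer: $- \frac{45471}{58} \approx -783.98$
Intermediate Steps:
$k{\left(N \right)} = 8 + N$ ($k{\left(N \right)} = 7 + \left(\left(N - 5\right) + 6\right) = 7 + \left(\left(-5 + N\right) + 6\right) = 7 + \left(1 + N\right) = 8 + N$)
$Z = 16$ ($Z = \left(8 - 5\right) 4 + 4 = 3 \cdot 4 + 4 = 12 + 4 = 16$)
$Z l + \frac{1}{46 + 12} = 16 \left(-49\right) + \frac{1}{46 + 12} = -784 + \frac{1}{58} = - \frac{45471}{58}$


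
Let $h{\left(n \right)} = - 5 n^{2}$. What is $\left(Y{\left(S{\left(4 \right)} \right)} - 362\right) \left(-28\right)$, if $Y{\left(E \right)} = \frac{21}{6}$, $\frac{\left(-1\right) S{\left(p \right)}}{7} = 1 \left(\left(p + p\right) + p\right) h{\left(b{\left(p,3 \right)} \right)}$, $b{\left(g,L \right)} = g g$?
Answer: $10038$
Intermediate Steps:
$b{\left(g,L \right)} = g^{2}$
$S{\left(p \right)} = 105 p^{5}$ ($S{\left(p \right)} = - 7 \cdot 1 \left(\left(p + p\right) + p\right) \left(- 5 \left(p^{2}\right)^{2}\right) = - 7 \cdot 1 \left(2 p + p\right) \left(- 5 p^{4}\right) = - 7 \cdot 1 \cdot 3 p \left(- 5 p^{4}\right) = - 7 \cdot 3 p \left(- 5 p^{4}\right) = - 7 \left(- 15 p^{5}\right) = 105 p^{5}$)
$Y{\left(E \right)} = \frac{7}{2}$ ($Y{\left(E \right)} = 21 \cdot \frac{1}{6} = \frac{7}{2}$)
$\left(Y{\left(S{\left(4 \right)} \right)} - 362\right) \left(-28\right) = \left(\frac{7}{2} - 362\right) \left(-28\right) = \left(- \frac{717}{2}\right) \left(-28\right) = 10038$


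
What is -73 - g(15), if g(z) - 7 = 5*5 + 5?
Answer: -110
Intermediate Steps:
g(z) = 37 (g(z) = 7 + (5*5 + 5) = 7 + (25 + 5) = 7 + 30 = 37)
-73 - g(15) = -73 - 1*37 = -73 - 37 = -110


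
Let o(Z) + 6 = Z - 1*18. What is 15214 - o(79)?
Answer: 15159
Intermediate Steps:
o(Z) = -24 + Z (o(Z) = -6 + (Z - 1*18) = -6 + (Z - 18) = -6 + (-18 + Z) = -24 + Z)
15214 - o(79) = 15214 - (-24 + 79) = 15214 - 1*55 = 15214 - 55 = 15159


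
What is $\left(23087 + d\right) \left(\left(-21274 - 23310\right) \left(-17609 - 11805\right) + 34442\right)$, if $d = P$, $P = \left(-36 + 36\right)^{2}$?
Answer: $30276943268966$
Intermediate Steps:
$P = 0$ ($P = 0^{2} = 0$)
$d = 0$
$\left(23087 + d\right) \left(\left(-21274 - 23310\right) \left(-17609 - 11805\right) + 34442\right) = \left(23087 + 0\right) \left(\left(-21274 - 23310\right) \left(-17609 - 11805\right) + 34442\right) = 23087 \left(\left(-44584\right) \left(-29414\right) + 34442\right) = 23087 \left(1311393776 + 34442\right) = 23087 \cdot 1311428218 = 30276943268966$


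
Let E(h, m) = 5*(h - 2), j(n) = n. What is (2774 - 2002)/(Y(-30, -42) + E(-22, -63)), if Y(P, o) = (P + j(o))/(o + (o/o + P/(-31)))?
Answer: -239513/36672 ≈ -6.5312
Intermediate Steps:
E(h, m) = -10 + 5*h (E(h, m) = 5*(-2 + h) = -10 + 5*h)
Y(P, o) = (P + o)/(1 + o - P/31) (Y(P, o) = (P + o)/(o + (o/o + P/(-31))) = (P + o)/(o + (1 + P*(-1/31))) = (P + o)/(o + (1 - P/31)) = (P + o)/(1 + o - P/31))
(2774 - 2002)/(Y(-30, -42) + E(-22, -63)) = (2774 - 2002)/(31*(-30 - 42)/(31 - 1*(-30) + 31*(-42)) + (-10 + 5*(-22))) = 772/(31*(-72)/(31 + 30 - 1302) + (-10 - 110)) = 772/(31*(-72)/(-1241) - 120) = 772/(31*(-1/1241)*(-72) - 120) = 772/(2232/1241 - 120) = 772/(-146688/1241) = 772*(-1241/146688) = -239513/36672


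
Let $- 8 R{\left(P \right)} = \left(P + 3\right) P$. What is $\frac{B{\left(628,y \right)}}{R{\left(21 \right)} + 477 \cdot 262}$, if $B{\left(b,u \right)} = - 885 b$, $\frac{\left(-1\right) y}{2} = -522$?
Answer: $- \frac{185260}{41637} \approx -4.4494$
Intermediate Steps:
$R{\left(P \right)} = - \frac{P \left(3 + P\right)}{8}$ ($R{\left(P \right)} = - \frac{\left(P + 3\right) P}{8} = - \frac{\left(3 + P\right) P}{8} = - \frac{P \left(3 + P\right)}{8}$)
$y = 1044$ ($y = \left(-2\right) \left(-522\right) = 1044$)
$\frac{B{\left(628,y \right)}}{R{\left(21 \right)} + 477 \cdot 262} = \frac{\left(-885\right) 628}{\left(- \frac{1}{8}\right) 21 \left(3 + 21\right) + 477 \cdot 262} = - \frac{555780}{\left(- \frac{1}{8}\right) 21 \cdot 24 + 124974} = - \frac{555780}{-63 + 124974} = - \frac{555780}{124911} = \left(-555780\right) \frac{1}{124911} = - \frac{185260}{41637}$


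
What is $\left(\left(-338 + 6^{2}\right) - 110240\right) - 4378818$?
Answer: $-4489360$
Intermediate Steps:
$\left(\left(-338 + 6^{2}\right) - 110240\right) - 4378818 = \left(\left(-338 + 36\right) - 110240\right) - 4378818 = \left(-302 - 110240\right) - 4378818 = -110542 - 4378818 = -4489360$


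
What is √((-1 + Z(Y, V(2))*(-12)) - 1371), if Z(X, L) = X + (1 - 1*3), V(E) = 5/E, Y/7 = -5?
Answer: 4*I*√58 ≈ 30.463*I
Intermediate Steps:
Y = -35 (Y = 7*(-5) = -35)
Z(X, L) = -2 + X (Z(X, L) = X + (1 - 3) = X - 2 = -2 + X)
√((-1 + Z(Y, V(2))*(-12)) - 1371) = √((-1 + (-2 - 35)*(-12)) - 1371) = √((-1 - 37*(-12)) - 1371) = √((-1 + 444) - 1371) = √(443 - 1371) = √(-928) = 4*I*√58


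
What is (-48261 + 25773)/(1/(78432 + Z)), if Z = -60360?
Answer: -406403136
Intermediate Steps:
(-48261 + 25773)/(1/(78432 + Z)) = (-48261 + 25773)/(1/(78432 - 60360)) = -22488/(1/18072) = -22488/1/18072 = -22488*18072 = -406403136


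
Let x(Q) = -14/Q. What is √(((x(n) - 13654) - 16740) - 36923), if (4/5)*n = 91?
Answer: I*√284414845/65 ≈ 259.46*I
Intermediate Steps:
n = 455/4 (n = (5/4)*91 = 455/4 ≈ 113.75)
√(((x(n) - 13654) - 16740) - 36923) = √(((-14/455/4 - 13654) - 16740) - 36923) = √(((-14*4/455 - 13654) - 16740) - 36923) = √(((-8/65 - 13654) - 16740) - 36923) = √((-887518/65 - 16740) - 36923) = √(-1975618/65 - 36923) = √(-4375613/65) = I*√284414845/65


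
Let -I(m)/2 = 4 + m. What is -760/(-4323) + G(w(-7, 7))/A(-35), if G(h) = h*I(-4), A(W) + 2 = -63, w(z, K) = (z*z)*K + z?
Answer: 760/4323 ≈ 0.17580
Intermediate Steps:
w(z, K) = z + K*z**2 (w(z, K) = z**2*K + z = K*z**2 + z = z + K*z**2)
I(m) = -8 - 2*m (I(m) = -2*(4 + m) = -8 - 2*m)
A(W) = -65 (A(W) = -2 - 63 = -65)
G(h) = 0 (G(h) = h*(-8 - 2*(-4)) = h*(-8 + 8) = h*0 = 0)
-760/(-4323) + G(w(-7, 7))/A(-35) = -760/(-4323) + 0/(-65) = -760*(-1/4323) + 0*(-1/65) = 760/4323 + 0 = 760/4323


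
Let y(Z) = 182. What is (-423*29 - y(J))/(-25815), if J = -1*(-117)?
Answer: 12449/25815 ≈ 0.48224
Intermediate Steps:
J = 117
(-423*29 - y(J))/(-25815) = (-423*29 - 1*182)/(-25815) = (-12267 - 182)*(-1/25815) = -12449*(-1/25815) = 12449/25815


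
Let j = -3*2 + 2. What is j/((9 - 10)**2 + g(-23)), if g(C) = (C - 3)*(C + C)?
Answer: -4/1197 ≈ -0.0033417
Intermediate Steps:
g(C) = 2*C*(-3 + C) (g(C) = (-3 + C)*(2*C) = 2*C*(-3 + C))
j = -4 (j = -6 + 2 = -4)
j/((9 - 10)**2 + g(-23)) = -4/((9 - 10)**2 + 2*(-23)*(-3 - 23)) = -4/((-1)**2 + 2*(-23)*(-26)) = -4/(1 + 1196) = -4/1197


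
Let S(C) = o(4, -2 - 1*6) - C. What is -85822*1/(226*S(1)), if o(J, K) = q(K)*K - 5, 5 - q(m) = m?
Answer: 3901/1130 ≈ 3.4522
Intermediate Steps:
q(m) = 5 - m
o(J, K) = -5 + K*(5 - K) (o(J, K) = (5 - K)*K - 5 = K*(5 - K) - 5 = -5 + K*(5 - K))
S(C) = -109 - C (S(C) = (-5 - (-2 - 1*6)*(-5 + (-2 - 1*6))) - C = (-5 - (-2 - 6)*(-5 + (-2 - 6))) - C = (-5 - 1*(-8)*(-5 - 8)) - C = (-5 - 1*(-8)*(-13)) - C = (-5 - 104) - C = -109 - C)
-85822*1/(226*S(1)) = -85822*1/(226*(-109 - 1*1)) = -85822*1/(226*(-109 - 1)) = -85822/(226*(-110)) = -85822/(-24860) = -85822*(-1/24860) = 3901/1130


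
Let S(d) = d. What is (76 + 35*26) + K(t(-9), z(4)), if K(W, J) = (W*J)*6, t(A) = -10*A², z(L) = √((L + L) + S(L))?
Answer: 986 - 9720*√3 ≈ -15850.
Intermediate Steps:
z(L) = √3*√L (z(L) = √((L + L) + L) = √(2*L + L) = √(3*L) = √3*√L)
K(W, J) = 6*J*W (K(W, J) = (J*W)*6 = 6*J*W)
(76 + 35*26) + K(t(-9), z(4)) = (76 + 35*26) + 6*(√3*√4)*(-10*(-9)²) = (76 + 910) + 6*(√3*2)*(-10*81) = 986 + 6*(2*√3)*(-810) = 986 - 9720*√3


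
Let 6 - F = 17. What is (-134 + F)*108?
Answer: -15660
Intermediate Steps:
F = -11 (F = 6 - 1*17 = 6 - 17 = -11)
(-134 + F)*108 = (-134 - 11)*108 = -145*108 = -15660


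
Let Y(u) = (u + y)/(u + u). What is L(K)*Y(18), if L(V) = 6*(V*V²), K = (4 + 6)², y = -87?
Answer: -11500000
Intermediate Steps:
Y(u) = (-87 + u)/(2*u) (Y(u) = (u - 87)/(u + u) = (-87 + u)/((2*u)) = (-87 + u)*(1/(2*u)) = (-87 + u)/(2*u))
K = 100 (K = 10² = 100)
L(V) = 6*V³
L(K)*Y(18) = (6*100³)*((½)*(-87 + 18)/18) = (6*1000000)*((½)*(1/18)*(-69)) = 6000000*(-23/12) = -11500000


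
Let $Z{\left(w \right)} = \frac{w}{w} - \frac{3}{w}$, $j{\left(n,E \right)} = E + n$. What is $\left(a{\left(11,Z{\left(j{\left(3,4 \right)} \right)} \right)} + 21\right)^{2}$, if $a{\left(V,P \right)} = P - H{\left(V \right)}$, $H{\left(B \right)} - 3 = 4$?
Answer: $\frac{10404}{49} \approx 212.33$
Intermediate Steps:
$H{\left(B \right)} = 7$ ($H{\left(B \right)} = 3 + 4 = 7$)
$Z{\left(w \right)} = 1 - \frac{3}{w}$
$a{\left(V,P \right)} = -7 + P$ ($a{\left(V,P \right)} = P - 7 = -7 + P$)
$\left(a{\left(11,Z{\left(j{\left(3,4 \right)} \right)} \right)} + 21\right)^{2} = \left(\left(-7 + \frac{-3 + \left(4 + 3\right)}{4 + 3}\right) + 21\right)^{2} = \left(\left(-7 + \frac{-3 + 7}{7}\right) + 21\right)^{2} = \left(\left(-7 + \frac{1}{7} \cdot 4\right) + 21\right)^{2} = \left(\left(-7 + \frac{4}{7}\right) + 21\right)^{2} = \left(- \frac{45}{7} + 21\right)^{2} = \left(\frac{102}{7}\right)^{2} = \frac{10404}{49}$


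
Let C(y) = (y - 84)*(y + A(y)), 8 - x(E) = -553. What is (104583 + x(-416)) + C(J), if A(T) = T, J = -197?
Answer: 215858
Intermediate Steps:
x(E) = 561 (x(E) = 8 - 1*(-553) = 8 + 553 = 561)
C(y) = 2*y*(-84 + y) (C(y) = (y - 84)*(y + y) = (-84 + y)*(2*y) = 2*y*(-84 + y))
(104583 + x(-416)) + C(J) = (104583 + 561) + 2*(-197)*(-84 - 197) = 105144 + 2*(-197)*(-281) = 105144 + 110714 = 215858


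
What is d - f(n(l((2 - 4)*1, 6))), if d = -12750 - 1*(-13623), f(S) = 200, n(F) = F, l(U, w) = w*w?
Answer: 673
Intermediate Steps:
l(U, w) = w**2
d = 873 (d = -12750 + 13623 = 873)
d - f(n(l((2 - 4)*1, 6))) = 873 - 1*200 = 873 - 200 = 673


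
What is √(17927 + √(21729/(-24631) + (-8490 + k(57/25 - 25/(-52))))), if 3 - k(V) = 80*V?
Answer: √(45951365364843575 + 1601015*I*√22322678893365890)/1601015 ≈ 133.89 + 0.34849*I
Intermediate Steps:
k(V) = 3 - 80*V
√(17927 + √(21729/(-24631) + (-8490 + k(57/25 - 25/(-52))))) = √(17927 + √(21729/(-24631) + (-8490 + (3 - 80*(57/25 - 25/(-52)))))) = √(17927 + √(21729*(-1/24631) + (-8490 + (3 - 80*(57*(1/25) - 25*(-1/52)))))) = √(17927 + √(-21729/24631 + (-8490 + (3 - 80*(57/25 + 25/52))))) = √(17927 + √(-21729/24631 + (-8490 + (3 - 80*3589/1300)))) = √(17927 + √(-21729/24631 + (-8490 + (3 - 14356/65)))) = √(17927 + √(-21729/24631 + (-8490 - 14161/65))) = √(17927 + √(-21729/24631 - 566011/65)) = √(17927 + √(-13942829326/1601015)) = √(17927 + I*√22322678893365890/1601015)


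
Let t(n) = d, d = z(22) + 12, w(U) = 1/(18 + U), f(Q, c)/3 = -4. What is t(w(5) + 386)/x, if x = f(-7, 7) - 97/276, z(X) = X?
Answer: -9384/3409 ≈ -2.7527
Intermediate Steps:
f(Q, c) = -12 (f(Q, c) = 3*(-4) = -12)
d = 34 (d = 22 + 12 = 34)
t(n) = 34
x = -3409/276 (x = -12 - 97/276 = -3409/276 ≈ -12.351)
t(w(5) + 386)/x = 34/(-3409/276) = 34*(-276/3409) = -9384/3409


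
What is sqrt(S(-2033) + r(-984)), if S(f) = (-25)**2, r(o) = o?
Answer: I*sqrt(359) ≈ 18.947*I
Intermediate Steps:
S(f) = 625
sqrt(S(-2033) + r(-984)) = sqrt(625 - 984) = sqrt(-359) = I*sqrt(359)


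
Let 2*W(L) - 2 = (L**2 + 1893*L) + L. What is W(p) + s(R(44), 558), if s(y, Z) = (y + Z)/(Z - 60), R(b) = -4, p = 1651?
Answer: 1457347007/498 ≈ 2.9264e+6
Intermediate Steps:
s(y, Z) = (Z + y)/(-60 + Z)
W(L) = 1 + L**2/2 + 947*L (W(L) = 1 + ((L**2 + 1893*L) + L)/2 = 1 + (L**2 + 1894*L)/2 = 1 + (L**2/2 + 947*L) = 1 + L**2/2 + 947*L)
W(p) + s(R(44), 558) = (1 + (1/2)*1651**2 + 947*1651) + (558 - 4)/(-60 + 558) = (1 + (1/2)*2725801 + 1563497) + 554/498 = (1 + 2725801/2 + 1563497) + (1/498)*554 = 5852797/2 + 277/249 = 1457347007/498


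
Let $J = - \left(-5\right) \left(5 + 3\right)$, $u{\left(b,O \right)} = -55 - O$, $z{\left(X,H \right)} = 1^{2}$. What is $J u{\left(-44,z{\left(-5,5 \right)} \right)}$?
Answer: $-2240$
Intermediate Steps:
$z{\left(X,H \right)} = 1$
$J = 40$ ($J = - \left(-5\right) 8 = \left(-1\right) \left(-40\right) = 40$)
$J u{\left(-44,z{\left(-5,5 \right)} \right)} = 40 \left(-55 - 1\right) = 40 \left(-56\right) = -2240$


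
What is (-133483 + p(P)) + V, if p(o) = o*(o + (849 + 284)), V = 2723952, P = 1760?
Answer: 7682149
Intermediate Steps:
p(o) = o*(1133 + o) (p(o) = o*(o + 1133) = o*(1133 + o))
(-133483 + p(P)) + V = (-133483 + 1760*(1133 + 1760)) + 2723952 = (-133483 + 1760*2893) + 2723952 = (-133483 + 5091680) + 2723952 = 4958197 + 2723952 = 7682149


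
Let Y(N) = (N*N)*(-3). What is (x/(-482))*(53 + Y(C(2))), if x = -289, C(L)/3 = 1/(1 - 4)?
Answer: 7225/241 ≈ 29.979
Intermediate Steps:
C(L) = -1 (C(L) = 3/(1 - 4) = 3/(-3) = 3*(-⅓) = -1)
Y(N) = -3*N² (Y(N) = N²*(-3) = -3*N²)
(x/(-482))*(53 + Y(C(2))) = (-289/(-482))*(53 - 3*(-1)²) = (-289*(-1/482))*(53 - 3*1) = 289*(53 - 3)/482 = (289/482)*50 = 7225/241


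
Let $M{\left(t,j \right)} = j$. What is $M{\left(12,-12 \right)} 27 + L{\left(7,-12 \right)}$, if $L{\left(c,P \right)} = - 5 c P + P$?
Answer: $84$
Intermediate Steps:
$L{\left(c,P \right)} = P - 5 P c$ ($L{\left(c,P \right)} = - 5 P c + P = P - 5 P c$)
$M{\left(12,-12 \right)} 27 + L{\left(7,-12 \right)} = \left(-12\right) 27 - 12 \left(1 - 35\right) = -324 - 12 \left(1 - 35\right) = -324 - -408 = -324 + 408 = 84$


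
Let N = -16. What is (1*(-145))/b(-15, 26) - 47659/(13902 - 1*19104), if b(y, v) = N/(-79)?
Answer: -29413183/41616 ≈ -706.78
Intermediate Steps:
b(y, v) = 16/79 (b(y, v) = -16/(-79) = -16*(-1/79) = 16/79)
(1*(-145))/b(-15, 26) - 47659/(13902 - 1*19104) = (1*(-145))/(16/79) - 47659/(13902 - 1*19104) = -145*79/16 - 47659/(13902 - 19104) = -11455/16 - 47659/(-5202) = -11455/16 - 47659*(-1/5202) = -11455/16 + 47659/5202 = -29413183/41616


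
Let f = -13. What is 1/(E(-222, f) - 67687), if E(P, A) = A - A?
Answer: -1/67687 ≈ -1.4774e-5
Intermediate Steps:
E(P, A) = 0
1/(E(-222, f) - 67687) = 1/(0 - 67687) = 1/(-67687) = -1/67687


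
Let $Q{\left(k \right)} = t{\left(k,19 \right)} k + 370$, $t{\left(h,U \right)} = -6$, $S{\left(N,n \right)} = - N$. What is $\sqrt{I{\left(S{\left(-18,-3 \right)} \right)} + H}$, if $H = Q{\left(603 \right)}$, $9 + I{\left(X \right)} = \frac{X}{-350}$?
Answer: $\frac{8 i \sqrt{62342}}{35} \approx 57.071 i$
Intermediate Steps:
$I{\left(X \right)} = -9 - \frac{X}{350}$ ($I{\left(X \right)} = -9 + \frac{X}{-350} = -9 + X \left(- \frac{1}{350}\right) = -9 - \frac{X}{350}$)
$Q{\left(k \right)} = 370 - 6 k$ ($Q{\left(k \right)} = - 6 k + 370 = 370 - 6 k$)
$H = -3248$ ($H = 370 - 3618 = -3248$)
$\sqrt{I{\left(S{\left(-18,-3 \right)} \right)} + H} = \sqrt{\left(-9 - \frac{\left(-1\right) \left(-18\right)}{350}\right) - 3248} = \sqrt{\left(-9 - \frac{9}{175}\right) - 3248} = \sqrt{- \frac{1584}{175} - 3248} = \sqrt{- \frac{569984}{175}} = \frac{8 i \sqrt{62342}}{35}$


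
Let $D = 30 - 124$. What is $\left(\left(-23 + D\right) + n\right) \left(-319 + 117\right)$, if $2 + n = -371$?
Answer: $98980$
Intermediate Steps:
$n = -373$ ($n = -2 - 371 = -373$)
$D = -94$
$\left(\left(-23 + D\right) + n\right) \left(-319 + 117\right) = \left(\left(-23 - 94\right) - 373\right) \left(-319 + 117\right) = \left(-117 - 373\right) \left(-202\right) = \left(-490\right) \left(-202\right) = 98980$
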